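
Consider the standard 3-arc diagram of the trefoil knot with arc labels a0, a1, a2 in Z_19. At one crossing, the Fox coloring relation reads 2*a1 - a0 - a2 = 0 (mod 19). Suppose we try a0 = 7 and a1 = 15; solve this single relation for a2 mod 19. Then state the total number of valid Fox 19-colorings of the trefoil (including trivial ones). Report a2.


Step 1: Apply the given crossing relation 2*a1 - a0 - a2 = 0 (mod 19).
  a2 = 2*a1 - a0 mod 19
  a2 = 2*15 - 7 mod 19
  a2 = 30 - 7 mod 19
  a2 = 23 mod 19 = 4
Step 2: The trefoil has determinant 3.
  Number of Fox p-colorings (p prime) is p^2 if p = 3, else p.
  Since 19 does not divide 3, only trivial (constant) colorings exist.
  (So the trial a0 = 7, a1 = 15 with a0 != a1 does NOT extend to a valid coloring of the whole trefoil: the other two crossing relations require 3*(a1 - a0) = 0 (mod 19), which fails.)
  Total colorings = 19
Step 3: a2 = 4, total Fox 19-colorings = 19

4


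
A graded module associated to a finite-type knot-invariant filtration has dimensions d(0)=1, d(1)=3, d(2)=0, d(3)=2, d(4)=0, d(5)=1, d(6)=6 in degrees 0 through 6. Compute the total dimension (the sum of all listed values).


Total dimension = d(0) + d(1) + ... + d(6)
= 1 + 3 + 0 + 2 + 0 + 1 + 6
= 13

13


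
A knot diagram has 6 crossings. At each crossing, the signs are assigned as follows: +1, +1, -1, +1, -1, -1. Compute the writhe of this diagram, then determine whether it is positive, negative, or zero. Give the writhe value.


Step 1: Count positive crossings (+1).
Positive crossings: 3
Step 2: Count negative crossings (-1).
Negative crossings: 3
Step 3: Writhe = (positive) - (negative)
w = 3 - 3 = 0
Step 4: |w| = 0, and w is zero

0


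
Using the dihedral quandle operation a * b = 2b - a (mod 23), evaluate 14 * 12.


14 * 12 = 2*12 - 14 mod 23
= 24 - 14 mod 23
= 10 mod 23 = 10

10


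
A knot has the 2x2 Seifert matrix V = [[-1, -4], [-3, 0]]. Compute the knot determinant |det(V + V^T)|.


Step 1: Form V + V^T where V = [[-1, -4], [-3, 0]]
  V^T = [[-1, -3], [-4, 0]]
  V + V^T = [[-2, -7], [-7, 0]]
Step 2: det(V + V^T) = (-2)*0 - (-7)*(-7)
  = 0 - 49 = -49
Step 3: Knot determinant = |det(V + V^T)| = |-49| = 49

49


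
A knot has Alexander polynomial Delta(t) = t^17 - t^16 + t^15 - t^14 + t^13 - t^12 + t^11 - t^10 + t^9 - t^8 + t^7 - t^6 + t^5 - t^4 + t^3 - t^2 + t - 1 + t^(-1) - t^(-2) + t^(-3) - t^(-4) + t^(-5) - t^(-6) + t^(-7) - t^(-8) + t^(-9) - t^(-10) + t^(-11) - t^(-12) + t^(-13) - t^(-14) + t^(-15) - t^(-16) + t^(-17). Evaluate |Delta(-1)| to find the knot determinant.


Step 1: The polynomial has 35 terms with alternating signs, exponents from 17 down to -17.
Step 2: Substitute t = -1. The i-th term has coefficient (-1)^i and exponent (m-i),
  so its value is (-1)^i * (-1)^(m-i) = (-1)^m = -1 for every i.
Step 3: All 35 terms equal -1, so Delta(-1) = 35 * (-1) = -35
Step 4: |Delta(-1)| = 35

35


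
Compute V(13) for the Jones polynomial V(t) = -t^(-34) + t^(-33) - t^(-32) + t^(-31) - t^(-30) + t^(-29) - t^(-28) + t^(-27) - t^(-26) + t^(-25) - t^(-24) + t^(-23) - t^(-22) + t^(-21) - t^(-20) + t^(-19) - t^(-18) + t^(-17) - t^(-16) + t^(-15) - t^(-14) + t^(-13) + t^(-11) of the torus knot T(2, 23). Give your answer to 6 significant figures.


Substituting t = 13 into V(t) = -t^(-34) + t^(-33) - t^(-32) + t^(-31) - t^(-30) + t^(-29) - t^(-28) + t^(-27) - t^(-26) + t^(-25) - t^(-24) + t^(-23) - t^(-22) + t^(-21) - t^(-20) + t^(-19) - t^(-18) + t^(-17) - t^(-16) + t^(-15) - t^(-14) + t^(-13) + t^(-11):
  (-)t^(-34) = -1.33637e-38
  (+)t^(-33) = 1.73728e-37
  (-)t^(-32) = -2.25846e-36
  (+)t^(-31) = 2.936e-35
  (-)t^(-30) = -3.8168e-34
  (+)t^(-29) = 4.96184e-33
  (-)t^(-28) = -6.45039e-32
  (+)t^(-27) = 8.38551e-31
  (-)t^(-26) = -1.09012e-29
  (+)t^(-25) = 1.41715e-28
  (-)t^(-24) = -1.8423e-27
  (+)t^(-23) = 2.39499e-26
  (-)t^(-22) = -3.11348e-25
  (+)t^(-21) = 4.04753e-24
  (-)t^(-20) = -5.26178e-23
  (+)t^(-19) = 6.84032e-22
  (-)t^(-18) = -8.89241e-21
  (+)t^(-17) = 1.15601e-19
  (-)t^(-16) = -1.50282e-18
  (+)t^(-15) = 1.95366e-17
  (-)t^(-14) = -2.53976e-16
  (+)t^(-13) = 3.30169e-15
  (+)t^(-11) = 5.57986e-13
Sum = (-1.33637e-38) + (1.73728e-37) + (-2.25846e-36) + (2.936e-35) + (-3.8168e-34) + (4.96184e-33) + (-6.45039e-32) + (8.38551e-31) + (-1.09012e-29) + (1.41715e-28) + (-1.8423e-27) + (2.39499e-26) + (-3.11348e-25) + (4.04753e-24) + (-5.26178e-23) + (6.84032e-22) + (-8.89241e-21) + (1.15601e-19) + (-1.50282e-18) + (1.95366e-17) + (-2.53976e-16) + (3.30169e-15) + (5.57986e-13)
= 5.610516273e-13
Rounded to 6 significant figures: 5.61052e-13

5.61052e-13


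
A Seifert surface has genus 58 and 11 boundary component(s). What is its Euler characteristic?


chi = 2 - 2g - b
= 2 - 2*58 - 11
= 2 - 116 - 11 = -125

-125


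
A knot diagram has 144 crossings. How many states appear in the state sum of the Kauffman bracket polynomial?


Each crossing contributes 2 choices (A-smoothing or B-smoothing).
Total states = 2^144 = 22300745198530623141535718272648361505980416

22300745198530623141535718272648361505980416


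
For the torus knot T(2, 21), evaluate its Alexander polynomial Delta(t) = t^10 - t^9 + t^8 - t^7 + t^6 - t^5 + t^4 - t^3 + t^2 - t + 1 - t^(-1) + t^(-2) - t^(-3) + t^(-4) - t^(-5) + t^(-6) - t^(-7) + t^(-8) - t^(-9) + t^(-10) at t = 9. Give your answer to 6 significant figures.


Substituting t = 9 into Delta(t) = t^10 - t^9 + t^8 - t^7 + t^6 - t^5 + t^4 - t^3 + t^2 - t + 1 - t^(-1) + t^(-2) - t^(-3) + t^(-4) - t^(-5) + t^(-6) - t^(-7) + t^(-8) - t^(-9) + t^(-10):
Term values: (3486784401) + (-387420489) + (43046721) + (-4782969) + (531441) + (-59049) + (6561) + (-729) + (81) + (-9) + (1) + (-0.111111) + (0.0123457) + (-0.00137174) + (0.000152416) + (-1.69351e-05) + (1.88168e-06) + (-2.09075e-07) + (2.32306e-08) + (-2.58117e-09) + (2.86797e-10)
Sum = 3138105961
Rounded to 6 significant figures: 3.13811e+09

3.13811e+09


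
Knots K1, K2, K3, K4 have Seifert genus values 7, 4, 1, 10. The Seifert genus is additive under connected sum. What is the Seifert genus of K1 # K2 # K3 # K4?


The Seifert genus is additive under connected sum.
Seifert genus(K1 # K2 # K3 # K4) = (7) + (4) + (1) + (10)
= 22

22


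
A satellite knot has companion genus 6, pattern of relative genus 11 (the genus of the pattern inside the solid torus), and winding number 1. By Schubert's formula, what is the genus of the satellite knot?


Schubert: g(satellite) = g_rel(pattern) + |winding| * g(companion),
where g_rel(pattern) is the genus of the pattern relative to the solid torus.
= 11 + 1 * 6
= 11 + 6 = 17

17


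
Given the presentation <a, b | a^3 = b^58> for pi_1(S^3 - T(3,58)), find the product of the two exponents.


The relation is a^3 = b^58.
Product of exponents = 3 * 58
= 174

174


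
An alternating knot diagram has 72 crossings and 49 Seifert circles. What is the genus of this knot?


For alternating knots, g = (c - s + 1)/2.
= (72 - 49 + 1)/2
= 24/2 = 12

12


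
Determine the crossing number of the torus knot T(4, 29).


For a torus knot T(p, q) with gcd(p,q)=1,
the crossing number is min(p*(q-1), q*(p-1)).
p*(q-1) = 4*28 = 112
q*(p-1) = 29*3 = 87
min(112, 87) = 87

87


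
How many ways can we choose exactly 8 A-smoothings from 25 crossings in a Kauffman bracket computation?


We choose which 8 of 25 crossings get A-smoothings.
C(25, 8) = 25! / (8! * 17!)
= 1081575

1081575


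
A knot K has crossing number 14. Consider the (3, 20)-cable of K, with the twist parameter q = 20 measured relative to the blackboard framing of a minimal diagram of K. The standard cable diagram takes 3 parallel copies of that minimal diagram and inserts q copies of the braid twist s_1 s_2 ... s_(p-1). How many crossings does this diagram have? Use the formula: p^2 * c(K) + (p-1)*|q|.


Step 1: Each of the c(K) crossings of the companion diagram becomes p*p = p^2 crossings among the p parallel strands, and each of the |q| twists s_1 s_2 ... s_(p-1) adds (p-1) crossings.
  Crossings = p^2 * c(K) + (p-1)*|q|
Step 2: = 3^2 * 14 + (3-1)*20
Step 3: = 9*14 + 2*20
Step 4: = 126 + 40 = 166

166


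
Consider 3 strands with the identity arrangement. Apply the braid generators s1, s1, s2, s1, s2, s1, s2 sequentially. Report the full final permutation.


Starting with identity [1, 2, 3].
Apply generators in sequence:
  After s1: [2, 1, 3]
  After s1: [1, 2, 3]
  After s2: [1, 3, 2]
  After s1: [3, 1, 2]
  After s2: [3, 2, 1]
  After s1: [2, 3, 1]
  After s2: [2, 1, 3]
Final permutation: [2, 1, 3]

[2, 1, 3]


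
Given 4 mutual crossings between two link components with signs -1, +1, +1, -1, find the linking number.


Step 1: Count positive crossings: 2
Step 2: Count negative crossings: 2
Step 3: Sum of signs = 2 - 2 = 0
Step 4: Linking number = sum/2 = 0/2 = 0

0


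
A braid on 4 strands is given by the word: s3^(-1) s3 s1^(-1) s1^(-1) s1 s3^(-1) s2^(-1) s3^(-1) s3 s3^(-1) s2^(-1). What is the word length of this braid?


The word length counts the number of generators (including inverses).
Listing each generator: s3^(-1), s3, s1^(-1), s1^(-1), s1, s3^(-1), s2^(-1), s3^(-1), s3, s3^(-1), s2^(-1)
There are 11 generators in this braid word.

11


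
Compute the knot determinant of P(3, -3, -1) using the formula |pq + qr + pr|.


Step 1: Compute pq + qr + pr.
pq = 3*(-3) = -9
qr = (-3)*(-1) = 3
pr = 3*(-1) = -3
pq + qr + pr = -9 + 3 + (-3) = -9
Step 2: Take absolute value.
det(P(3,-3,-1)) = |-9| = 9

9


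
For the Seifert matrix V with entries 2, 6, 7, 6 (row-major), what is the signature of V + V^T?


Step 1: V + V^T = [[4, 13], [13, 12]]
Step 2: trace = 16, det = -121
Step 3: Discriminant = 16^2 - 4*(-121) = 740
Step 4: Eigenvalues: 21.6015, -5.60147
Step 5: Signature = (# positive eigenvalues) - (# negative eigenvalues) = 0

0


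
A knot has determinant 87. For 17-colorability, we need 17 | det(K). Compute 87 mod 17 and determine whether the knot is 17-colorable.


Step 1: A knot is p-colorable if and only if p divides its determinant.
Step 2: Compute 87 mod 17.
87 = 5 * 17 + 2
Step 3: 87 mod 17 = 2
Step 4: The knot is 17-colorable: no

2


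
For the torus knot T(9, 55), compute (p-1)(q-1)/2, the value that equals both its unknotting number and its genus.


For a torus knot T(p,q), both the unknotting number and genus equal (p-1)(q-1)/2.
= (9-1)(55-1)/2
= 8*54/2
= 432/2 = 216

216


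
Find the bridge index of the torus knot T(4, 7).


The bridge number of T(p,q) is min(p,q).
min(4, 7) = 4

4


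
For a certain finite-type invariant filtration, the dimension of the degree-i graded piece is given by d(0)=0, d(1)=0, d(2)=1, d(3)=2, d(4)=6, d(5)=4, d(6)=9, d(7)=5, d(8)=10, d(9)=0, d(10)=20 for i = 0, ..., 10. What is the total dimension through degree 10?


Total dimension = d(0) + d(1) + ... + d(10)
= 0 + 0 + 1 + 2 + 6 + 4 + 9 + 5 + 10 + 0 + 20
= 57

57


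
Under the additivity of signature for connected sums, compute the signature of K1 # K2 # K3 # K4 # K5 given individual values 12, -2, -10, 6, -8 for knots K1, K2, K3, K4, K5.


The signature is additive under connected sum.
signature(K1 # K2 # K3 # K4 # K5) = (12) + (-2) + (-10) + (6) + (-8)
= -2

-2


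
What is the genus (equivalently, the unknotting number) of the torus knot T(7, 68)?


For a torus knot T(p,q), both the unknotting number and genus equal (p-1)(q-1)/2.
= (7-1)(68-1)/2
= 6*67/2
= 402/2 = 201

201


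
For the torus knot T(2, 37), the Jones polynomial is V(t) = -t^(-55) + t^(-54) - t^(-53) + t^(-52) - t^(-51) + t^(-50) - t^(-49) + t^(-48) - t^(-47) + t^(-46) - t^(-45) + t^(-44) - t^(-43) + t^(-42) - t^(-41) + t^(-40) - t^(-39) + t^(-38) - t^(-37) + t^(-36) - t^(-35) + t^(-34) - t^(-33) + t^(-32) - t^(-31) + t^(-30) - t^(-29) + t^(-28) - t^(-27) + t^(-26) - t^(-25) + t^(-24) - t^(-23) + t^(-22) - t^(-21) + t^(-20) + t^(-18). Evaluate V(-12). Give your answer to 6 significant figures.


Substituting t = -12 into V(t) = -t^(-55) + t^(-54) - t^(-53) + t^(-52) - t^(-51) + t^(-50) - t^(-49) + t^(-48) - t^(-47) + t^(-46) - t^(-45) + t^(-44) - t^(-43) + t^(-42) - t^(-41) + t^(-40) - t^(-39) + t^(-38) - t^(-37) + t^(-36) - t^(-35) + t^(-34) - t^(-33) + t^(-32) - t^(-31) + t^(-30) - t^(-29) + t^(-28) - t^(-27) + t^(-26) - t^(-25) + t^(-24) - t^(-23) + t^(-22) - t^(-21) + t^(-20) + t^(-18):
  (-)t^(-55) = 4.41602e-60
  (+)t^(-54) = 5.29923e-59
  (-)t^(-53) = 6.35908e-58
  (+)t^(-52) = 7.63089e-57
  (-)t^(-51) = 9.15707e-56
  (+)t^(-50) = 1.09885e-54
  (-)t^(-49) = 1.31862e-53
  (+)t^(-48) = 1.58234e-52
  (-)t^(-47) = 1.89881e-51
  (+)t^(-46) = 2.27857e-50
  (-)t^(-45) = 2.73429e-49
  (+)t^(-44) = 3.28114e-48
  (-)t^(-43) = 3.93737e-47
  (+)t^(-42) = 4.72485e-46
  (-)t^(-41) = 5.66982e-45
  (+)t^(-40) = 6.80378e-44
  (-)t^(-39) = 8.16453e-43
  (+)t^(-38) = 9.79744e-42
  (-)t^(-37) = 1.17569e-40
  (+)t^(-36) = 1.41083e-39
  (-)t^(-35) = 1.693e-38
  (+)t^(-34) = 2.0316e-37
  (-)t^(-33) = 2.43792e-36
  (+)t^(-32) = 2.9255e-35
  (-)t^(-31) = 3.5106e-34
  (+)t^(-30) = 4.21272e-33
  (-)t^(-29) = 5.05526e-32
  (+)t^(-28) = 6.06632e-31
  (-)t^(-27) = 7.27958e-30
  (+)t^(-26) = 8.7355e-29
  (-)t^(-25) = 1.04826e-27
  (+)t^(-24) = 1.25791e-26
  (-)t^(-23) = 1.50949e-25
  (+)t^(-22) = 1.81139e-24
  (-)t^(-21) = 2.17367e-23
  (+)t^(-20) = 2.60841e-22
  (+)t^(-18) = 3.7561e-20
Sum = (4.41602e-60) + (5.29923e-59) + (6.35908e-58) + (7.63089e-57) + (9.15707e-56) + (1.09885e-54) + (1.31862e-53) + (1.58234e-52) + (1.89881e-51) + (2.27857e-50) + (2.73429e-49) + (3.28114e-48) + (3.93737e-47) + (4.72485e-46) + (5.66982e-45) + (6.80378e-44) + (8.16453e-43) + (9.79744e-42) + (1.17569e-40) + (1.41083e-39) + (1.693e-38) + (2.0316e-37) + (2.43792e-36) + (2.9255e-35) + (3.5106e-34) + (4.21272e-33) + (5.05526e-32) + (6.06632e-31) + (7.27958e-30) + (8.7355e-29) + (1.04826e-27) + (1.25791e-26) + (1.50949e-25) + (1.81139e-24) + (2.17367e-23) + (2.60841e-22) + (3.7561e-20)
= 3.784559007e-20
Rounded to 6 significant figures: 3.78456e-20

3.78456e-20


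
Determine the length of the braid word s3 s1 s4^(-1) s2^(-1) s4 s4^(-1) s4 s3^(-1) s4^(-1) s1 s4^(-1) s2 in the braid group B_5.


The word length counts the number of generators (including inverses).
Listing each generator: s3, s1, s4^(-1), s2^(-1), s4, s4^(-1), s4, s3^(-1), s4^(-1), s1, s4^(-1), s2
There are 12 generators in this braid word.

12


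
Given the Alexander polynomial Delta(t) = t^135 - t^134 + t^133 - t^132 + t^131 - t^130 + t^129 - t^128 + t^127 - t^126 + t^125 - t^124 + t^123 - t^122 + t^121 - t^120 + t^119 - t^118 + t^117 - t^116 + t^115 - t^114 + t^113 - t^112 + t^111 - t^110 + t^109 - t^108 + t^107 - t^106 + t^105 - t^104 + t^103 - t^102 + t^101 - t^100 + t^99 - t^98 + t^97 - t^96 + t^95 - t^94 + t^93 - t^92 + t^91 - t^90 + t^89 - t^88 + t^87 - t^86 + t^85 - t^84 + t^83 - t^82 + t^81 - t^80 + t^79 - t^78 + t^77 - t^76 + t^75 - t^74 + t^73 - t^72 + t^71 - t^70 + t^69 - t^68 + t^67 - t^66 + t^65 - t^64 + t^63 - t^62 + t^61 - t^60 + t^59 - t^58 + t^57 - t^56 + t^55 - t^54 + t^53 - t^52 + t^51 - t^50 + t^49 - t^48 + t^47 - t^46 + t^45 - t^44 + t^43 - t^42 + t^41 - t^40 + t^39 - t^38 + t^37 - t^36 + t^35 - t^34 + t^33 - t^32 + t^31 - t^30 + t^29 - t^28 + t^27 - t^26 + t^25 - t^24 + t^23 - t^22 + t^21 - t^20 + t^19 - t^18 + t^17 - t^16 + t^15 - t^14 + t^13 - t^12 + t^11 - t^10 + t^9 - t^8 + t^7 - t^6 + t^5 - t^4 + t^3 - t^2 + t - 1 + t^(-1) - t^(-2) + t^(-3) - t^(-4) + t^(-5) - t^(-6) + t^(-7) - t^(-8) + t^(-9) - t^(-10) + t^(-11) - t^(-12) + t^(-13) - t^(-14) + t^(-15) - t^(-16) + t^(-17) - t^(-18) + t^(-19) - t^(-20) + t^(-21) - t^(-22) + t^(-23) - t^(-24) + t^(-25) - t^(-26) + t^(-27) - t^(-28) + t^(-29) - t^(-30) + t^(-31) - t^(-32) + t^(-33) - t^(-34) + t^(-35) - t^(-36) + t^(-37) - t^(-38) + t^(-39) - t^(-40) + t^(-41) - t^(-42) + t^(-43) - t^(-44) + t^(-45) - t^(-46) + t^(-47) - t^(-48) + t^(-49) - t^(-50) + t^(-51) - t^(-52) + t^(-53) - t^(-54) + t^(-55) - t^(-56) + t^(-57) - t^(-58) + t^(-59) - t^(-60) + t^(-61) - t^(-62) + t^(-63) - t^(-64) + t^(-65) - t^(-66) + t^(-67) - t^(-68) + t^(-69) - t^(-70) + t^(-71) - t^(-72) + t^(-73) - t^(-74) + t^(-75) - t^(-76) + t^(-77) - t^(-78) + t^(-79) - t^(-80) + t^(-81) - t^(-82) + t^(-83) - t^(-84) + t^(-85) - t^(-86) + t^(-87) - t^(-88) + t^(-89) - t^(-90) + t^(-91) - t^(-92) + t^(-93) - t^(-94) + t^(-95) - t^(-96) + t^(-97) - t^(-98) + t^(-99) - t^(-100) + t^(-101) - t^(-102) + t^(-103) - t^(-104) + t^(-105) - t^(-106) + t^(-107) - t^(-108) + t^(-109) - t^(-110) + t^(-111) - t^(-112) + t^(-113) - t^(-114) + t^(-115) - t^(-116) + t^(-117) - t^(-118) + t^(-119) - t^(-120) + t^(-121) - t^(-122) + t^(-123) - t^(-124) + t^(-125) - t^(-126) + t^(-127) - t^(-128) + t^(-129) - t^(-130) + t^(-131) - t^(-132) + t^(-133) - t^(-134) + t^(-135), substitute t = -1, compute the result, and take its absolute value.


Step 1: The polynomial has 271 terms with alternating signs, exponents from 135 down to -135.
Step 2: Substitute t = -1. The i-th term has coefficient (-1)^i and exponent (m-i),
  so its value is (-1)^i * (-1)^(m-i) = (-1)^m = -1 for every i.
Step 3: All 271 terms equal -1, so Delta(-1) = 271 * (-1) = -271
Step 4: |Delta(-1)| = 271

271


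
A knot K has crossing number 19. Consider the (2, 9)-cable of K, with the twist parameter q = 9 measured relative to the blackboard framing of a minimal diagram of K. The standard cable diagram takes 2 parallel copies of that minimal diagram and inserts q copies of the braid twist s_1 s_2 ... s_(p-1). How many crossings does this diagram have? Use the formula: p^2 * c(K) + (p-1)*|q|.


Step 1: Each of the c(K) crossings of the companion diagram becomes p*p = p^2 crossings among the p parallel strands, and each of the |q| twists s_1 s_2 ... s_(p-1) adds (p-1) crossings.
  Crossings = p^2 * c(K) + (p-1)*|q|
Step 2: = 2^2 * 19 + (2-1)*9
Step 3: = 4*19 + 1*9
Step 4: = 76 + 9 = 85

85


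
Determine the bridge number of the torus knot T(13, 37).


The bridge number of T(p,q) is min(p,q).
min(13, 37) = 13

13


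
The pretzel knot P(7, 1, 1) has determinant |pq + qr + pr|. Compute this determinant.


Step 1: Compute pq + qr + pr.
pq = 7*1 = 7
qr = 1*1 = 1
pr = 7*1 = 7
pq + qr + pr = 7 + 1 + 7 = 15
Step 2: Take absolute value.
det(P(7,1,1)) = |15| = 15

15


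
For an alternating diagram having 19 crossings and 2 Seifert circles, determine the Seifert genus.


For alternating knots, g = (c - s + 1)/2.
= (19 - 2 + 1)/2
= 18/2 = 9

9


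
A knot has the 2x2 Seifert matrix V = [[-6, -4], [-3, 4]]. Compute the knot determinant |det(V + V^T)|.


Step 1: Form V + V^T where V = [[-6, -4], [-3, 4]]
  V^T = [[-6, -3], [-4, 4]]
  V + V^T = [[-12, -7], [-7, 8]]
Step 2: det(V + V^T) = (-12)*8 - (-7)*(-7)
  = -96 - 49 = -145
Step 3: Knot determinant = |det(V + V^T)| = |-145| = 145

145


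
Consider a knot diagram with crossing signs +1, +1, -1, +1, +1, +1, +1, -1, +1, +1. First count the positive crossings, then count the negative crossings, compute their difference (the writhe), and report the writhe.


Step 1: Count positive crossings (+1).
Positive crossings: 8
Step 2: Count negative crossings (-1).
Negative crossings: 2
Step 3: Writhe = (positive) - (negative)
w = 8 - 2 = 6
Step 4: |w| = 6, and w is positive

6


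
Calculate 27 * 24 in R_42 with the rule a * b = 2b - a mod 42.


27 * 24 = 2*24 - 27 mod 42
= 48 - 27 mod 42
= 21 mod 42 = 21

21


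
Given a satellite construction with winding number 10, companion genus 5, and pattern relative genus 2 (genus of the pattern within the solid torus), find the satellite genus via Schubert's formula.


Schubert: g(satellite) = g_rel(pattern) + |winding| * g(companion),
where g_rel(pattern) is the genus of the pattern relative to the solid torus.
= 2 + 10 * 5
= 2 + 50 = 52

52


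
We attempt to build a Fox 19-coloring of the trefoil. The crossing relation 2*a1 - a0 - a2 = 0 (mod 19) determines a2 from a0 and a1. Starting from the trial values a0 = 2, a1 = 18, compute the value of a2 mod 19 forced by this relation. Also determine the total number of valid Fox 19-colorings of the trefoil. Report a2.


Step 1: Apply the given crossing relation 2*a1 - a0 - a2 = 0 (mod 19).
  a2 = 2*a1 - a0 mod 19
  a2 = 2*18 - 2 mod 19
  a2 = 36 - 2 mod 19
  a2 = 34 mod 19 = 15
Step 2: The trefoil has determinant 3.
  Number of Fox p-colorings (p prime) is p^2 if p = 3, else p.
  Since 19 does not divide 3, only trivial (constant) colorings exist.
  (So the trial a0 = 2, a1 = 18 with a0 != a1 does NOT extend to a valid coloring of the whole trefoil: the other two crossing relations require 3*(a1 - a0) = 0 (mod 19), which fails.)
  Total colorings = 19
Step 3: a2 = 15, total Fox 19-colorings = 19

15


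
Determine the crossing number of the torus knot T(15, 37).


For a torus knot T(p, q) with gcd(p,q)=1,
the crossing number is min(p*(q-1), q*(p-1)).
p*(q-1) = 15*36 = 540
q*(p-1) = 37*14 = 518
min(540, 518) = 518

518


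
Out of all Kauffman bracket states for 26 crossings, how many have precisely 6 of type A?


We choose which 6 of 26 crossings get A-smoothings.
C(26, 6) = 26! / (6! * 20!)
= 230230

230230


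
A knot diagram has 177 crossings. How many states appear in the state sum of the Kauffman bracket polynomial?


Each crossing contributes 2 choices (A-smoothing or B-smoothing).
Total states = 2^177 = 191561942608236107294793378393788647952342390272950272

191561942608236107294793378393788647952342390272950272


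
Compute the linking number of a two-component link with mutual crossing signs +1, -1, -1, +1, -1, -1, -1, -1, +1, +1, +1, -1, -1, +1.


Step 1: Count positive crossings: 6
Step 2: Count negative crossings: 8
Step 3: Sum of signs = 6 - 8 = -2
Step 4: Linking number = sum/2 = -2/2 = -1

-1


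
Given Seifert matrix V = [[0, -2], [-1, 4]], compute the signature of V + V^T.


Step 1: V + V^T = [[0, -3], [-3, 8]]
Step 2: trace = 8, det = -9
Step 3: Discriminant = 8^2 - 4*(-9) = 100
Step 4: Eigenvalues: 9, -1
Step 5: Signature = (# positive eigenvalues) - (# negative eigenvalues) = 0

0


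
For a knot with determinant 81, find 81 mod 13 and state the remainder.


Step 1: A knot is p-colorable if and only if p divides its determinant.
Step 2: Compute 81 mod 13.
81 = 6 * 13 + 3
Step 3: 81 mod 13 = 3
Step 4: The knot is 13-colorable: no

3


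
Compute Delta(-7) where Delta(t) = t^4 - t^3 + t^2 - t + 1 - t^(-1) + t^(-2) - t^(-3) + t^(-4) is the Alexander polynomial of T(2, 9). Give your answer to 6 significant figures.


Substituting t = -7 into Delta(t) = t^4 - t^3 + t^2 - t + 1 - t^(-1) + t^(-2) - t^(-3) + t^(-4):
Term values: (2401) + (343) + (49) + (7) + (1) + (0.142857) + (0.0204082) + (0.00291545) + (0.000416493)
Sum = 2801.166597
Rounded to 6 significant figures: 2801.17

2801.17


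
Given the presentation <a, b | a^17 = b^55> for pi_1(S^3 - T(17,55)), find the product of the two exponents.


The relation is a^17 = b^55.
Product of exponents = 17 * 55
= 935

935


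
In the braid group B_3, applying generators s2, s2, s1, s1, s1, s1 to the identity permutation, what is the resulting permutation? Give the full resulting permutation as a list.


Starting with identity [1, 2, 3].
Apply generators in sequence:
  After s2: [1, 3, 2]
  After s2: [1, 2, 3]
  After s1: [2, 1, 3]
  After s1: [1, 2, 3]
  After s1: [2, 1, 3]
  After s1: [1, 2, 3]
Final permutation: [1, 2, 3]

[1, 2, 3]


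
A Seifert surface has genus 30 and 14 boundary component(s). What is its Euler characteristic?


chi = 2 - 2g - b
= 2 - 2*30 - 14
= 2 - 60 - 14 = -72

-72


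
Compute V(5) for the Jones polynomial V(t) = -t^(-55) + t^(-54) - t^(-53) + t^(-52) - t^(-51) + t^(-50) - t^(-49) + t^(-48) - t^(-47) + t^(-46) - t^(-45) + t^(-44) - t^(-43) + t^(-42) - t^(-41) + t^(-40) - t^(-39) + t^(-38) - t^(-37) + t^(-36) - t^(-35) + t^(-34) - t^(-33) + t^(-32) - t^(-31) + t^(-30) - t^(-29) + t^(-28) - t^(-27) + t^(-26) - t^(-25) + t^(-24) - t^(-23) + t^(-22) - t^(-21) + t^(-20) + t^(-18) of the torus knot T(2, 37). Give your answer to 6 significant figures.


Substituting t = 5 into V(t) = -t^(-55) + t^(-54) - t^(-53) + t^(-52) - t^(-51) + t^(-50) - t^(-49) + t^(-48) - t^(-47) + t^(-46) - t^(-45) + t^(-44) - t^(-43) + t^(-42) - t^(-41) + t^(-40) - t^(-39) + t^(-38) - t^(-37) + t^(-36) - t^(-35) + t^(-34) - t^(-33) + t^(-32) - t^(-31) + t^(-30) - t^(-29) + t^(-28) - t^(-27) + t^(-26) - t^(-25) + t^(-24) - t^(-23) + t^(-22) - t^(-21) + t^(-20) + t^(-18):
  (-)t^(-55) = -3.60288e-39
  (+)t^(-54) = 1.80144e-38
  (-)t^(-53) = -9.0072e-38
  (+)t^(-52) = 4.5036e-37
  (-)t^(-51) = -2.2518e-36
  (+)t^(-50) = 1.1259e-35
  (-)t^(-49) = -5.6295e-35
  (+)t^(-48) = 2.81475e-34
  (-)t^(-47) = -1.40737e-33
  (+)t^(-46) = 7.03687e-33
  (-)t^(-45) = -3.51844e-32
  (+)t^(-44) = 1.75922e-31
  (-)t^(-43) = -8.79609e-31
  (+)t^(-42) = 4.39805e-30
  (-)t^(-41) = -2.19902e-29
  (+)t^(-40) = 1.09951e-28
  (-)t^(-39) = -5.49756e-28
  (+)t^(-38) = 2.74878e-27
  (-)t^(-37) = -1.37439e-26
  (+)t^(-36) = 6.87195e-26
  (-)t^(-35) = -3.43597e-25
  (+)t^(-34) = 1.71799e-24
  (-)t^(-33) = -8.58993e-24
  (+)t^(-32) = 4.29497e-23
  (-)t^(-31) = -2.14748e-22
  (+)t^(-30) = 1.07374e-21
  (-)t^(-29) = -5.36871e-21
  (+)t^(-28) = 2.68435e-20
  (-)t^(-27) = -1.34218e-19
  (+)t^(-26) = 6.71089e-19
  (-)t^(-25) = -3.35544e-18
  (+)t^(-24) = 1.67772e-17
  (-)t^(-23) = -8.38861e-17
  (+)t^(-22) = 4.1943e-16
  (-)t^(-21) = -2.09715e-15
  (+)t^(-20) = 1.04858e-14
  (+)t^(-18) = 2.62144e-13
Sum = (-3.60288e-39) + (1.80144e-38) + (-9.0072e-38) + (4.5036e-37) + (-2.2518e-36) + (1.1259e-35) + (-5.6295e-35) + (2.81475e-34) + (-1.40737e-33) + (7.03687e-33) + (-3.51844e-32) + (1.75922e-31) + (-8.79609e-31) + (4.39805e-30) + (-2.19902e-29) + (1.09951e-28) + (-5.49756e-28) + (2.74878e-27) + (-1.37439e-26) + (6.87195e-26) + (-3.43597e-25) + (1.71799e-24) + (-8.58993e-24) + (4.29497e-23) + (-2.14748e-22) + (1.07374e-21) + (-5.36871e-21) + (2.68435e-20) + (-1.34218e-19) + (6.71089e-19) + (-3.35544e-18) + (1.67772e-17) + (-8.38861e-17) + (4.1943e-16) + (-2.09715e-15) + (1.04858e-14) + (2.62144e-13)
= 2.708821333e-13
Rounded to 6 significant figures: 2.70882e-13

2.70882e-13


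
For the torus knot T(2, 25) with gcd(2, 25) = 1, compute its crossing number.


For a torus knot T(p, q) with gcd(p,q)=1,
the crossing number is min(p*(q-1), q*(p-1)).
p*(q-1) = 2*24 = 48
q*(p-1) = 25*1 = 25
min(48, 25) = 25

25


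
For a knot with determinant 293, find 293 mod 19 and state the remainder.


Step 1: A knot is p-colorable if and only if p divides its determinant.
Step 2: Compute 293 mod 19.
293 = 15 * 19 + 8
Step 3: 293 mod 19 = 8
Step 4: The knot is 19-colorable: no

8


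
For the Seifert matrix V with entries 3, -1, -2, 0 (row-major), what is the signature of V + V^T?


Step 1: V + V^T = [[6, -3], [-3, 0]]
Step 2: trace = 6, det = -9
Step 3: Discriminant = 6^2 - 4*(-9) = 72
Step 4: Eigenvalues: 7.24264, -1.24264
Step 5: Signature = (# positive eigenvalues) - (# negative eigenvalues) = 0

0


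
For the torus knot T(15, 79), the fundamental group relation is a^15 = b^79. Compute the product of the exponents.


The relation is a^15 = b^79.
Product of exponents = 15 * 79
= 1185

1185


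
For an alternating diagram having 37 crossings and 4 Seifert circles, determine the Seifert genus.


For alternating knots, g = (c - s + 1)/2.
= (37 - 4 + 1)/2
= 34/2 = 17

17


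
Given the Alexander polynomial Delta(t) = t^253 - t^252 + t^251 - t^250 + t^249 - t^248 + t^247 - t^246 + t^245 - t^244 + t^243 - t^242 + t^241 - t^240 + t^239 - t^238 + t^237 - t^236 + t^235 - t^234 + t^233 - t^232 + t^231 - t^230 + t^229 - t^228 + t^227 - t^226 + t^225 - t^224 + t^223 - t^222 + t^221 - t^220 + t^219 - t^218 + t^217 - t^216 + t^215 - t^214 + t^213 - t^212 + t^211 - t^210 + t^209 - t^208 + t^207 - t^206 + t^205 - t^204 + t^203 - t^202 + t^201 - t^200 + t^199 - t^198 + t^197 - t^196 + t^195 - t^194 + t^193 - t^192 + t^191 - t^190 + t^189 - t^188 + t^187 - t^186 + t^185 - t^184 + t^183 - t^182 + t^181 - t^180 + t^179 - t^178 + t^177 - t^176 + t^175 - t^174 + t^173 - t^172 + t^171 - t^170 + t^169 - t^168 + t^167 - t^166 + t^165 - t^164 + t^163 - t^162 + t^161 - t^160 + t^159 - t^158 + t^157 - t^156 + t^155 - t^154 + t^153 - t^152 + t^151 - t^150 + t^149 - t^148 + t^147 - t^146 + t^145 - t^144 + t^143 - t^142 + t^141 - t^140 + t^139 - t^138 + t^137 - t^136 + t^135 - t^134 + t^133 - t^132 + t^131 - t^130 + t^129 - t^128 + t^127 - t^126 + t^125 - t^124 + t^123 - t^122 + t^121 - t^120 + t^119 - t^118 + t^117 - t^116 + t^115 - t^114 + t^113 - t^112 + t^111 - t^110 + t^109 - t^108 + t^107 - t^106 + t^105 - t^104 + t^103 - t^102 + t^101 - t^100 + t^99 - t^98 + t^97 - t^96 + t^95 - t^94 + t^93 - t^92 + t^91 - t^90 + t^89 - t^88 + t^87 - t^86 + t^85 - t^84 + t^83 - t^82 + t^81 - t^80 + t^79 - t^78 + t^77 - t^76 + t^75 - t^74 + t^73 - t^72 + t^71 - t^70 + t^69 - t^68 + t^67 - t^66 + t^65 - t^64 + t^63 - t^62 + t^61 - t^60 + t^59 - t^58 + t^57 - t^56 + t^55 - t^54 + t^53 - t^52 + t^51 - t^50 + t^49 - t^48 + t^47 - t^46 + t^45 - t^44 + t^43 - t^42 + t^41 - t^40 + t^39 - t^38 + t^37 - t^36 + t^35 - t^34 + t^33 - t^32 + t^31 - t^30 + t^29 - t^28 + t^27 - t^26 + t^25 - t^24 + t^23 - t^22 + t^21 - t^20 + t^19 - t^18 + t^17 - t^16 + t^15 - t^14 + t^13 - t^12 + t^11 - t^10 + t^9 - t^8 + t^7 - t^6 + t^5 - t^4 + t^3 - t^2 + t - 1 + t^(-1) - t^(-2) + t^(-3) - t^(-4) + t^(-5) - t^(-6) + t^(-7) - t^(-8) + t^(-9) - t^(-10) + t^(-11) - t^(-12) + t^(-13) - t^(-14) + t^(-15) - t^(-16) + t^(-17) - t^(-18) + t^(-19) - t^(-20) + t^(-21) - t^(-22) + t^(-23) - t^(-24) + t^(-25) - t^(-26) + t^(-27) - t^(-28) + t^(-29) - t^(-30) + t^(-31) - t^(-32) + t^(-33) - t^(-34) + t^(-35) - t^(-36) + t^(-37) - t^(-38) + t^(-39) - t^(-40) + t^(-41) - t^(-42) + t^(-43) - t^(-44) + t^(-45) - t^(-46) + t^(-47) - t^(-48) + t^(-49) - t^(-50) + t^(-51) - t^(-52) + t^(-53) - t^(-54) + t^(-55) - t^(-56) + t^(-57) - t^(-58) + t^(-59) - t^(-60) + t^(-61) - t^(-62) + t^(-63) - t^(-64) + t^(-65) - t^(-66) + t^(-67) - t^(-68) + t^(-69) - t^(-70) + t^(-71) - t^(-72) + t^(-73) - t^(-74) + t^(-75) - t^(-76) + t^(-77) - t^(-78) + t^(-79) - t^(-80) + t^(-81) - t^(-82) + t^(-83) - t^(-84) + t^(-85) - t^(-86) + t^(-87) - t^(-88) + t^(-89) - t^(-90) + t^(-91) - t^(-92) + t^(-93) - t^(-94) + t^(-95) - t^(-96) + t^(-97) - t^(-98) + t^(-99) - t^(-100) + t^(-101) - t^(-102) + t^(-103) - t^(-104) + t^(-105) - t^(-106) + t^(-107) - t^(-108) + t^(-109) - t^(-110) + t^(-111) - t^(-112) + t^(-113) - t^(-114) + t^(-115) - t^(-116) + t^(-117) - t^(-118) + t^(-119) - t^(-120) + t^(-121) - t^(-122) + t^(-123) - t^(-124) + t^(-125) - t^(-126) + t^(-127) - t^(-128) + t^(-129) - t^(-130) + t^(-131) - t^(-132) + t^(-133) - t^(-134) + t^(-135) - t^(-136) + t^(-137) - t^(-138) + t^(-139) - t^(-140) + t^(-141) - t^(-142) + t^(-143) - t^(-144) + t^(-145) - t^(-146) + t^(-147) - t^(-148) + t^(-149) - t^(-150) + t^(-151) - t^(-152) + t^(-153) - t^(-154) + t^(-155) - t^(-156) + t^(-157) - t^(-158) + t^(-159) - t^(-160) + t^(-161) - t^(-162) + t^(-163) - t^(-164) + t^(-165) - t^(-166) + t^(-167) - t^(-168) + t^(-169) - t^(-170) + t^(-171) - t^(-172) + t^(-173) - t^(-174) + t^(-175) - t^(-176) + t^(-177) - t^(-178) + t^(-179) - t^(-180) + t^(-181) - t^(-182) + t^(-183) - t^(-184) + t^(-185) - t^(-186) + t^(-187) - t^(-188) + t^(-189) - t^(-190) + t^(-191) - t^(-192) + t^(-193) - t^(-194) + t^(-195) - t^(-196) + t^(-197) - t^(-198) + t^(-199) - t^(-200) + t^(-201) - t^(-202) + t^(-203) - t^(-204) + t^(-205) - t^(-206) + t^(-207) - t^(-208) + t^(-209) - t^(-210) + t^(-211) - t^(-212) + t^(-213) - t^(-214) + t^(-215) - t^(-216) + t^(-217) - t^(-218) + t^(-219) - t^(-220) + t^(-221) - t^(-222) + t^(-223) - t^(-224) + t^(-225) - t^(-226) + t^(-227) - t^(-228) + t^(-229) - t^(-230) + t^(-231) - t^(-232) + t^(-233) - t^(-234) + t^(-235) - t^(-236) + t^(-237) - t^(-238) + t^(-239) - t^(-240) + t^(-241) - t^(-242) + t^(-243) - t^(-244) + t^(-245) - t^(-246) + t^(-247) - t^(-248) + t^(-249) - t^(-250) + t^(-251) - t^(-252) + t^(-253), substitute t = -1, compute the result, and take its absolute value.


Step 1: The polynomial has 507 terms with alternating signs, exponents from 253 down to -253.
Step 2: Substitute t = -1. The i-th term has coefficient (-1)^i and exponent (m-i),
  so its value is (-1)^i * (-1)^(m-i) = (-1)^m = -1 for every i.
Step 3: All 507 terms equal -1, so Delta(-1) = 507 * (-1) = -507
Step 4: |Delta(-1)| = 507

507


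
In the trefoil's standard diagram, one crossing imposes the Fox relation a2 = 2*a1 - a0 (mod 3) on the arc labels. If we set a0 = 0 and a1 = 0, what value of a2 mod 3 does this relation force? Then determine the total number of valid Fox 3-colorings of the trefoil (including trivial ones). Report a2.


Step 1: Apply the given crossing relation 2*a1 - a0 - a2 = 0 (mod 3).
  a2 = 2*a1 - a0 mod 3
  a2 = 2*0 - 0 mod 3
  a2 = 0 - 0 mod 3
  a2 = 0 mod 3 = 0
Step 2: The trefoil has determinant 3.
  Number of Fox p-colorings (p prime) is p^2 if p = 3, else p.
  Since p = 3 divides det = 3, the trefoil is 3-colorable.
  (Indeed for p = 3 any choice of a0, a1 extends to a valid coloring; the trial (a0, a1, a2) = (0, 0, 0) satisfies all three crossing relations.)
  Total colorings = 3^2 = 9
Step 3: a2 = 0, total Fox 3-colorings = 9

0


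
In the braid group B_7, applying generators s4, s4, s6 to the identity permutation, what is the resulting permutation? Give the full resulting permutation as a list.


Starting with identity [1, 2, 3, 4, 5, 6, 7].
Apply generators in sequence:
  After s4: [1, 2, 3, 5, 4, 6, 7]
  After s4: [1, 2, 3, 4, 5, 6, 7]
  After s6: [1, 2, 3, 4, 5, 7, 6]
Final permutation: [1, 2, 3, 4, 5, 7, 6]

[1, 2, 3, 4, 5, 7, 6]


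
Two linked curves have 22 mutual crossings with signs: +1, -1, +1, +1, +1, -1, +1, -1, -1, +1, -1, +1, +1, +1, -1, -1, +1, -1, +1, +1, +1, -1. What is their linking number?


Step 1: Count positive crossings: 13
Step 2: Count negative crossings: 9
Step 3: Sum of signs = 13 - 9 = 4
Step 4: Linking number = sum/2 = 4/2 = 2

2


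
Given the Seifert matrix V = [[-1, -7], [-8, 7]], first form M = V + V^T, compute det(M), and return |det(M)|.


Step 1: Form V + V^T where V = [[-1, -7], [-8, 7]]
  V^T = [[-1, -8], [-7, 7]]
  V + V^T = [[-2, -15], [-15, 14]]
Step 2: det(V + V^T) = (-2)*14 - (-15)*(-15)
  = -28 - 225 = -253
Step 3: Knot determinant = |det(V + V^T)| = |-253| = 253

253


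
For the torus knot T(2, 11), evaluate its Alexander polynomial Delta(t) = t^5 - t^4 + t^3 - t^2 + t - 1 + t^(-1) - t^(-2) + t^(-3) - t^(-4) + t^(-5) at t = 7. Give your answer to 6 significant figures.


Substituting t = 7 into Delta(t) = t^5 - t^4 + t^3 - t^2 + t - 1 + t^(-1) - t^(-2) + t^(-3) - t^(-4) + t^(-5):
Term values: (16807) + (-2401) + (343) + (-49) + (7) + (-1) + (0.142857) + (-0.0204082) + (0.00291545) + (-0.000416493) + (5.9499e-05)
Sum = 14706.12501
Rounded to 6 significant figures: 14706.1

14706.1


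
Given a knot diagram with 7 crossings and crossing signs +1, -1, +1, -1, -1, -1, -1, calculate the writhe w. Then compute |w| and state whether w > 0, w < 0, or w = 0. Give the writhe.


Step 1: Count positive crossings (+1).
Positive crossings: 2
Step 2: Count negative crossings (-1).
Negative crossings: 5
Step 3: Writhe = (positive) - (negative)
w = 2 - 5 = -3
Step 4: |w| = 3, and w is negative

-3


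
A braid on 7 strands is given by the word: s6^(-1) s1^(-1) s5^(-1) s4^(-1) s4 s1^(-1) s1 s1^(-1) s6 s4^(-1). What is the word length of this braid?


The word length counts the number of generators (including inverses).
Listing each generator: s6^(-1), s1^(-1), s5^(-1), s4^(-1), s4, s1^(-1), s1, s1^(-1), s6, s4^(-1)
There are 10 generators in this braid word.

10


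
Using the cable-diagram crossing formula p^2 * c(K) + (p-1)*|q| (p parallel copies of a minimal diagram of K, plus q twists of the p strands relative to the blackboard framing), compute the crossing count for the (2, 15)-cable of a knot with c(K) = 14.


Step 1: Each of the c(K) crossings of the companion diagram becomes p*p = p^2 crossings among the p parallel strands, and each of the |q| twists s_1 s_2 ... s_(p-1) adds (p-1) crossings.
  Crossings = p^2 * c(K) + (p-1)*|q|
Step 2: = 2^2 * 14 + (2-1)*15
Step 3: = 4*14 + 1*15
Step 4: = 56 + 15 = 71

71


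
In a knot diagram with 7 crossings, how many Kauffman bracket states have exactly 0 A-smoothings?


We choose which 0 of 7 crossings get A-smoothings.
C(7, 0) = 7! / (0! * 7!)
= 1

1


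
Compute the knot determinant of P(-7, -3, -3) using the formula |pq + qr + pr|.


Step 1: Compute pq + qr + pr.
pq = (-7)*(-3) = 21
qr = (-3)*(-3) = 9
pr = (-7)*(-3) = 21
pq + qr + pr = 21 + 9 + 21 = 51
Step 2: Take absolute value.
det(P(-7,-3,-3)) = |51| = 51

51


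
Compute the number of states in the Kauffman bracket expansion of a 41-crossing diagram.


Each crossing contributes 2 choices (A-smoothing or B-smoothing).
Total states = 2^41 = 2199023255552

2199023255552


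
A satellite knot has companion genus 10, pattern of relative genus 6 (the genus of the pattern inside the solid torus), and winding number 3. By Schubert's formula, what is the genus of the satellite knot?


Schubert: g(satellite) = g_rel(pattern) + |winding| * g(companion),
where g_rel(pattern) is the genus of the pattern relative to the solid torus.
= 6 + 3 * 10
= 6 + 30 = 36

36


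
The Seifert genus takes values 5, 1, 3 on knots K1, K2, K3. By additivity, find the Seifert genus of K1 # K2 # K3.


The Seifert genus is additive under connected sum.
Seifert genus(K1 # K2 # K3) = (5) + (1) + (3)
= 9

9


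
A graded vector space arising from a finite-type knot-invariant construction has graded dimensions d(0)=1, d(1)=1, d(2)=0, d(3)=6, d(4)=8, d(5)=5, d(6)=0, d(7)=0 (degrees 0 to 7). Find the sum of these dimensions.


Total dimension = d(0) + d(1) + ... + d(7)
= 1 + 1 + 0 + 6 + 8 + 5 + 0 + 0
= 21

21


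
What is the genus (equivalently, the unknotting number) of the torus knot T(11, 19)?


For a torus knot T(p,q), both the unknotting number and genus equal (p-1)(q-1)/2.
= (11-1)(19-1)/2
= 10*18/2
= 180/2 = 90

90


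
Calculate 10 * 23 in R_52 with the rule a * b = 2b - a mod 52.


10 * 23 = 2*23 - 10 mod 52
= 46 - 10 mod 52
= 36 mod 52 = 36

36


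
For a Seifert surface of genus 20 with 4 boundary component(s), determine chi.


chi = 2 - 2g - b
= 2 - 2*20 - 4
= 2 - 40 - 4 = -42

-42


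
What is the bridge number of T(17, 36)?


The bridge number of T(p,q) is min(p,q).
min(17, 36) = 17

17


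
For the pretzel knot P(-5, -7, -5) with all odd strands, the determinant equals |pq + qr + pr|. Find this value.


Step 1: Compute pq + qr + pr.
pq = (-5)*(-7) = 35
qr = (-7)*(-5) = 35
pr = (-5)*(-5) = 25
pq + qr + pr = 35 + 35 + 25 = 95
Step 2: Take absolute value.
det(P(-5,-7,-5)) = |95| = 95

95


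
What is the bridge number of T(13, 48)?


The bridge number of T(p,q) is min(p,q).
min(13, 48) = 13

13


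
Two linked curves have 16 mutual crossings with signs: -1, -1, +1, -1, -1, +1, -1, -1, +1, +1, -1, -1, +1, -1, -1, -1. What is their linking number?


Step 1: Count positive crossings: 5
Step 2: Count negative crossings: 11
Step 3: Sum of signs = 5 - 11 = -6
Step 4: Linking number = sum/2 = -6/2 = -3

-3


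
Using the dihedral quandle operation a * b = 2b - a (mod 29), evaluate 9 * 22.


9 * 22 = 2*22 - 9 mod 29
= 44 - 9 mod 29
= 35 mod 29 = 6

6


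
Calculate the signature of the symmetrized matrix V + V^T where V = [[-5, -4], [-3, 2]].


Step 1: V + V^T = [[-10, -7], [-7, 4]]
Step 2: trace = -6, det = -89
Step 3: Discriminant = (-6)^2 - 4*(-89) = 392
Step 4: Eigenvalues: 6.89949, -12.8995
Step 5: Signature = (# positive eigenvalues) - (# negative eigenvalues) = 0

0


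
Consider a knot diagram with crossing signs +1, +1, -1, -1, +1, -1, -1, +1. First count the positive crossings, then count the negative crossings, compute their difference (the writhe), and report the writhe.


Step 1: Count positive crossings (+1).
Positive crossings: 4
Step 2: Count negative crossings (-1).
Negative crossings: 4
Step 3: Writhe = (positive) - (negative)
w = 4 - 4 = 0
Step 4: |w| = 0, and w is zero

0


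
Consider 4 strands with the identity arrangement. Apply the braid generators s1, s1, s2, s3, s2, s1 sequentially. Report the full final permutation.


Starting with identity [1, 2, 3, 4].
Apply generators in sequence:
  After s1: [2, 1, 3, 4]
  After s1: [1, 2, 3, 4]
  After s2: [1, 3, 2, 4]
  After s3: [1, 3, 4, 2]
  After s2: [1, 4, 3, 2]
  After s1: [4, 1, 3, 2]
Final permutation: [4, 1, 3, 2]

[4, 1, 3, 2]
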